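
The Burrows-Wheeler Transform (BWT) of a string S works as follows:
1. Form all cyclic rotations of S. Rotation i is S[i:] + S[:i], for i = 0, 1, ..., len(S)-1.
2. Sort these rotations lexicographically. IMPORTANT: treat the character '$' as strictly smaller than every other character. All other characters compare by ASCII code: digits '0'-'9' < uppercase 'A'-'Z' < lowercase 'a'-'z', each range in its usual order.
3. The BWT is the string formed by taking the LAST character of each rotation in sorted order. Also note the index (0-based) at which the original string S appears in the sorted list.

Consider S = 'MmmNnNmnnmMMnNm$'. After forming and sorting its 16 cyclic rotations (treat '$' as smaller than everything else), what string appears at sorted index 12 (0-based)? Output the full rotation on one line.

Answer: nNm$MmmNnNmnnmMM

Derivation:
All 16 rotations (rotation i = S[i:]+S[:i]):
  rot[0] = MmmNnNmnnmMMnNm$
  rot[1] = mmNnNmnnmMMnNm$M
  rot[2] = mNnNmnnmMMnNm$Mm
  rot[3] = NnNmnnmMMnNm$Mmm
  rot[4] = nNmnnmMMnNm$MmmN
  rot[5] = NmnnmMMnNm$MmmNn
  rot[6] = mnnmMMnNm$MmmNnN
  rot[7] = nnmMMnNm$MmmNnNm
  rot[8] = nmMMnNm$MmmNnNmn
  rot[9] = mMMnNm$MmmNnNmnn
  rot[10] = MMnNm$MmmNnNmnnm
  rot[11] = MnNm$MmmNnNmnnmM
  rot[12] = nNm$MmmNnNmnnmMM
  rot[13] = Nm$MmmNnNmnnmMMn
  rot[14] = m$MmmNnNmnnmMMnN
  rot[15] = $MmmNnNmnnmMMnNm
Sorted (with $ < everything):
  sorted[0] = $MmmNnNmnnmMMnNm
  sorted[1] = MMnNm$MmmNnNmnnm
  sorted[2] = MmmNnNmnnmMMnNm$
  sorted[3] = MnNm$MmmNnNmnnmM
  sorted[4] = Nm$MmmNnNmnnmMMn
  sorted[5] = NmnnmMMnNm$MmmNn
  sorted[6] = NnNmnnmMMnNm$Mmm
  sorted[7] = m$MmmNnNmnnmMMnN
  sorted[8] = mMMnNm$MmmNnNmnn
  sorted[9] = mNnNmnnmMMnNm$Mm
  sorted[10] = mmNnNmnnmMMnNm$M
  sorted[11] = mnnmMMnNm$MmmNnN
  sorted[12] = nNm$MmmNnNmnnmMM
  sorted[13] = nNmnnmMMnNm$MmmN
  sorted[14] = nmMMnNm$MmmNnNmn
  sorted[15] = nnmMMnNm$MmmNnNm
sorted[12] = nNm$MmmNnNmnnmMM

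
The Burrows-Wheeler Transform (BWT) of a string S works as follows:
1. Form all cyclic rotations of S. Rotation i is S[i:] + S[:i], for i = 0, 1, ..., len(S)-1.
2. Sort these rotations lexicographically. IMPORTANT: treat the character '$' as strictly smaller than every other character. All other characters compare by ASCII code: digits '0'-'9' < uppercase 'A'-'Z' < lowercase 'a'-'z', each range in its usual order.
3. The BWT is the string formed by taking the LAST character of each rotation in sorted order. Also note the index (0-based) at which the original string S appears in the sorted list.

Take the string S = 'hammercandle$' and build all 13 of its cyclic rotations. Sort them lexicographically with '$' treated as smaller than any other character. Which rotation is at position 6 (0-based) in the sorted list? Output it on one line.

All 13 rotations (rotation i = S[i:]+S[:i]):
  rot[0] = hammercandle$
  rot[1] = ammercandle$h
  rot[2] = mmercandle$ha
  rot[3] = mercandle$ham
  rot[4] = ercandle$hamm
  rot[5] = rcandle$hamme
  rot[6] = candle$hammer
  rot[7] = andle$hammerc
  rot[8] = ndle$hammerca
  rot[9] = dle$hammercan
  rot[10] = le$hammercand
  rot[11] = e$hammercandl
  rot[12] = $hammercandle
Sorted (with $ < everything):
  sorted[0] = $hammercandle
  sorted[1] = ammercandle$h
  sorted[2] = andle$hammerc
  sorted[3] = candle$hammer
  sorted[4] = dle$hammercan
  sorted[5] = e$hammercandl
  sorted[6] = ercandle$hamm
  sorted[7] = hammercandle$
  sorted[8] = le$hammercand
  sorted[9] = mercandle$ham
  sorted[10] = mmercandle$ha
  sorted[11] = ndle$hammerca
  sorted[12] = rcandle$hamme
sorted[6] = ercandle$hamm

Answer: ercandle$hamm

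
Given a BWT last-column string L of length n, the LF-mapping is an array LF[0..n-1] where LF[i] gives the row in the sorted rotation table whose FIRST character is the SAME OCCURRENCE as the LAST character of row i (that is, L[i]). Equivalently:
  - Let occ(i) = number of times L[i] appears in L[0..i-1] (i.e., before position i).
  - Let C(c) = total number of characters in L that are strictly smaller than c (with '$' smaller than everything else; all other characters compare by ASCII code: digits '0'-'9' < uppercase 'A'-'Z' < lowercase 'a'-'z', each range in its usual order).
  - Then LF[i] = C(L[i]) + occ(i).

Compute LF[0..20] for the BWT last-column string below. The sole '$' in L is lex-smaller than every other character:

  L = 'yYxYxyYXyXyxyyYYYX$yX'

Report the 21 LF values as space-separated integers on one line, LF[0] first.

Char counts: '$':1, 'X':4, 'Y':6, 'x':3, 'y':7
C (first-col start): C('$')=0, C('X')=1, C('Y')=5, C('x')=11, C('y')=14
L[0]='y': occ=0, LF[0]=C('y')+0=14+0=14
L[1]='Y': occ=0, LF[1]=C('Y')+0=5+0=5
L[2]='x': occ=0, LF[2]=C('x')+0=11+0=11
L[3]='Y': occ=1, LF[3]=C('Y')+1=5+1=6
L[4]='x': occ=1, LF[4]=C('x')+1=11+1=12
L[5]='y': occ=1, LF[5]=C('y')+1=14+1=15
L[6]='Y': occ=2, LF[6]=C('Y')+2=5+2=7
L[7]='X': occ=0, LF[7]=C('X')+0=1+0=1
L[8]='y': occ=2, LF[8]=C('y')+2=14+2=16
L[9]='X': occ=1, LF[9]=C('X')+1=1+1=2
L[10]='y': occ=3, LF[10]=C('y')+3=14+3=17
L[11]='x': occ=2, LF[11]=C('x')+2=11+2=13
L[12]='y': occ=4, LF[12]=C('y')+4=14+4=18
L[13]='y': occ=5, LF[13]=C('y')+5=14+5=19
L[14]='Y': occ=3, LF[14]=C('Y')+3=5+3=8
L[15]='Y': occ=4, LF[15]=C('Y')+4=5+4=9
L[16]='Y': occ=5, LF[16]=C('Y')+5=5+5=10
L[17]='X': occ=2, LF[17]=C('X')+2=1+2=3
L[18]='$': occ=0, LF[18]=C('$')+0=0+0=0
L[19]='y': occ=6, LF[19]=C('y')+6=14+6=20
L[20]='X': occ=3, LF[20]=C('X')+3=1+3=4

Answer: 14 5 11 6 12 15 7 1 16 2 17 13 18 19 8 9 10 3 0 20 4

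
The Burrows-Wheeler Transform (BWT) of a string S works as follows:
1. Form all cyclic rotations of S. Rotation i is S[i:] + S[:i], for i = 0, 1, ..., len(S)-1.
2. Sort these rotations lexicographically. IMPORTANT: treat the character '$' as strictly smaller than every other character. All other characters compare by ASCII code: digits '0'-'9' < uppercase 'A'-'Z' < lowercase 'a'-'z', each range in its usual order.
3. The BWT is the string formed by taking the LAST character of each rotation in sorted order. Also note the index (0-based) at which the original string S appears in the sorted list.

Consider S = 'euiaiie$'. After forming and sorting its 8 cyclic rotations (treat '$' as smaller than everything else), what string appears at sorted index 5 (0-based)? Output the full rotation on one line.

All 8 rotations (rotation i = S[i:]+S[:i]):
  rot[0] = euiaiie$
  rot[1] = uiaiie$e
  rot[2] = iaiie$eu
  rot[3] = aiie$eui
  rot[4] = iie$euia
  rot[5] = ie$euiai
  rot[6] = e$euiaii
  rot[7] = $euiaiie
Sorted (with $ < everything):
  sorted[0] = $euiaiie
  sorted[1] = aiie$eui
  sorted[2] = e$euiaii
  sorted[3] = euiaiie$
  sorted[4] = iaiie$eu
  sorted[5] = ie$euiai
  sorted[6] = iie$euia
  sorted[7] = uiaiie$e
sorted[5] = ie$euiai

Answer: ie$euiai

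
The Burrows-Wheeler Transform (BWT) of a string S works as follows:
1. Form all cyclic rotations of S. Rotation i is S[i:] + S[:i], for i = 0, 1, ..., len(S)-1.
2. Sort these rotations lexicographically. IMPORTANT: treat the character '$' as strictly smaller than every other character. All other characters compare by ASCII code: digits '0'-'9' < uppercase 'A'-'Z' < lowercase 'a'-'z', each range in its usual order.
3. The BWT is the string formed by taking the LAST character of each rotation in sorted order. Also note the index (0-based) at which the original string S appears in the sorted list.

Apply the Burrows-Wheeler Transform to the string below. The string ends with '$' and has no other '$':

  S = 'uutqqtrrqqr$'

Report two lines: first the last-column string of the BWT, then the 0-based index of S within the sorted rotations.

All 12 rotations (rotation i = S[i:]+S[:i]):
  rot[0] = uutqqtrrqqr$
  rot[1] = utqqtrrqqr$u
  rot[2] = tqqtrrqqr$uu
  rot[3] = qqtrrqqr$uut
  rot[4] = qtrrqqr$uutq
  rot[5] = trrqqr$uutqq
  rot[6] = rrqqr$uutqqt
  rot[7] = rqqr$uutqqtr
  rot[8] = qqr$uutqqtrr
  rot[9] = qr$uutqqtrrq
  rot[10] = r$uutqqtrrqq
  rot[11] = $uutqqtrrqqr
Sorted (with $ < everything):
  sorted[0] = $uutqqtrrqqr  (last char: 'r')
  sorted[1] = qqr$uutqqtrr  (last char: 'r')
  sorted[2] = qqtrrqqr$uut  (last char: 't')
  sorted[3] = qr$uutqqtrrq  (last char: 'q')
  sorted[4] = qtrrqqr$uutq  (last char: 'q')
  sorted[5] = r$uutqqtrrqq  (last char: 'q')
  sorted[6] = rqqr$uutqqtr  (last char: 'r')
  sorted[7] = rrqqr$uutqqt  (last char: 't')
  sorted[8] = tqqtrrqqr$uu  (last char: 'u')
  sorted[9] = trrqqr$uutqq  (last char: 'q')
  sorted[10] = utqqtrrqqr$u  (last char: 'u')
  sorted[11] = uutqqtrrqqr$  (last char: '$')
Last column: rrtqqqrtuqu$
Original string S is at sorted index 11

Answer: rrtqqqrtuqu$
11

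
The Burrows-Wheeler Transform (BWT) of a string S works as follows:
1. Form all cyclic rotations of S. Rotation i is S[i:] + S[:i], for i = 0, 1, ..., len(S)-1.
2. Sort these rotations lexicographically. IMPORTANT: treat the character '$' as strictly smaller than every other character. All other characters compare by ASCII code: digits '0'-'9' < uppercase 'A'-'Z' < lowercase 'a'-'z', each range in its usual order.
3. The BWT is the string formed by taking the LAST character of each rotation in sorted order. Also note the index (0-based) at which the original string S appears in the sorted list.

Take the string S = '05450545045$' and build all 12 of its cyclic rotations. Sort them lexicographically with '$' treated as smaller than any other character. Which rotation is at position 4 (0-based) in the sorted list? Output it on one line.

Answer: 45$054505450

Derivation:
All 12 rotations (rotation i = S[i:]+S[:i]):
  rot[0] = 05450545045$
  rot[1] = 5450545045$0
  rot[2] = 450545045$05
  rot[3] = 50545045$054
  rot[4] = 0545045$0545
  rot[5] = 545045$05450
  rot[6] = 45045$054505
  rot[7] = 5045$0545054
  rot[8] = 045$05450545
  rot[9] = 45$054505450
  rot[10] = 5$0545054504
  rot[11] = $05450545045
Sorted (with $ < everything):
  sorted[0] = $05450545045
  sorted[1] = 045$05450545
  sorted[2] = 0545045$0545
  sorted[3] = 05450545045$
  sorted[4] = 45$054505450
  sorted[5] = 45045$054505
  sorted[6] = 450545045$05
  sorted[7] = 5$0545054504
  sorted[8] = 5045$0545054
  sorted[9] = 50545045$054
  sorted[10] = 545045$05450
  sorted[11] = 5450545045$0
sorted[4] = 45$054505450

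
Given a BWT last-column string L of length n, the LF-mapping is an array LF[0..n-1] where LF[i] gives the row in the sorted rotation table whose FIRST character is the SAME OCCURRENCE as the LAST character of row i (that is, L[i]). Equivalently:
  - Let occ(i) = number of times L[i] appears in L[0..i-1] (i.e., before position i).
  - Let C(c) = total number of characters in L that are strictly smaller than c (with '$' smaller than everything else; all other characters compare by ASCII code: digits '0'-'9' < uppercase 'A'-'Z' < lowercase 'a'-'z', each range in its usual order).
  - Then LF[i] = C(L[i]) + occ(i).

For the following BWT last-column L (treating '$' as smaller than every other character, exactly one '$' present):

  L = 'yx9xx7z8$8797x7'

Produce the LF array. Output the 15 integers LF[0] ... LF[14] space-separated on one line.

Answer: 13 9 7 10 11 1 14 5 0 6 2 8 3 12 4

Derivation:
Char counts: '$':1, '7':4, '8':2, '9':2, 'x':4, 'y':1, 'z':1
C (first-col start): C('$')=0, C('7')=1, C('8')=5, C('9')=7, C('x')=9, C('y')=13, C('z')=14
L[0]='y': occ=0, LF[0]=C('y')+0=13+0=13
L[1]='x': occ=0, LF[1]=C('x')+0=9+0=9
L[2]='9': occ=0, LF[2]=C('9')+0=7+0=7
L[3]='x': occ=1, LF[3]=C('x')+1=9+1=10
L[4]='x': occ=2, LF[4]=C('x')+2=9+2=11
L[5]='7': occ=0, LF[5]=C('7')+0=1+0=1
L[6]='z': occ=0, LF[6]=C('z')+0=14+0=14
L[7]='8': occ=0, LF[7]=C('8')+0=5+0=5
L[8]='$': occ=0, LF[8]=C('$')+0=0+0=0
L[9]='8': occ=1, LF[9]=C('8')+1=5+1=6
L[10]='7': occ=1, LF[10]=C('7')+1=1+1=2
L[11]='9': occ=1, LF[11]=C('9')+1=7+1=8
L[12]='7': occ=2, LF[12]=C('7')+2=1+2=3
L[13]='x': occ=3, LF[13]=C('x')+3=9+3=12
L[14]='7': occ=3, LF[14]=C('7')+3=1+3=4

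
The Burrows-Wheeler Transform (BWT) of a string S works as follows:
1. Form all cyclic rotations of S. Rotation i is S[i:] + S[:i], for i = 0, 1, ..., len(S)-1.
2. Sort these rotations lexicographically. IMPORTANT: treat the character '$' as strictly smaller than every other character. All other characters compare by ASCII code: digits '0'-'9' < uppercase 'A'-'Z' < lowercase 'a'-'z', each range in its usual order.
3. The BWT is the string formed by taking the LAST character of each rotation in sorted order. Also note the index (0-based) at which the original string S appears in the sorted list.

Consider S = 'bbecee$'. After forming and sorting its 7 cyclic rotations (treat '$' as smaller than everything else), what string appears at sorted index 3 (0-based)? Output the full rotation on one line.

All 7 rotations (rotation i = S[i:]+S[:i]):
  rot[0] = bbecee$
  rot[1] = becee$b
  rot[2] = ecee$bb
  rot[3] = cee$bbe
  rot[4] = ee$bbec
  rot[5] = e$bbece
  rot[6] = $bbecee
Sorted (with $ < everything):
  sorted[0] = $bbecee
  sorted[1] = bbecee$
  sorted[2] = becee$b
  sorted[3] = cee$bbe
  sorted[4] = e$bbece
  sorted[5] = ecee$bb
  sorted[6] = ee$bbec
sorted[3] = cee$bbe

Answer: cee$bbe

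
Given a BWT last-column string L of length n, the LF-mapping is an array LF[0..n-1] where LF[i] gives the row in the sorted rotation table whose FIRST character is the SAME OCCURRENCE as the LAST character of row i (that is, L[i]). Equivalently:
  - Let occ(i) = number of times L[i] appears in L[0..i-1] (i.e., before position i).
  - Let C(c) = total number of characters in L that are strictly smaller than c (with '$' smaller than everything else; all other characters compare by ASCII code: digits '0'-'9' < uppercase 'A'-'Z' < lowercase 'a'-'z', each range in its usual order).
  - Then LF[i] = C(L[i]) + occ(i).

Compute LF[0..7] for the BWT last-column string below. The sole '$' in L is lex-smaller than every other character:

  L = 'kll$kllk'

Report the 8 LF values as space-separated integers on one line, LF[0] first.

Char counts: '$':1, 'k':3, 'l':4
C (first-col start): C('$')=0, C('k')=1, C('l')=4
L[0]='k': occ=0, LF[0]=C('k')+0=1+0=1
L[1]='l': occ=0, LF[1]=C('l')+0=4+0=4
L[2]='l': occ=1, LF[2]=C('l')+1=4+1=5
L[3]='$': occ=0, LF[3]=C('$')+0=0+0=0
L[4]='k': occ=1, LF[4]=C('k')+1=1+1=2
L[5]='l': occ=2, LF[5]=C('l')+2=4+2=6
L[6]='l': occ=3, LF[6]=C('l')+3=4+3=7
L[7]='k': occ=2, LF[7]=C('k')+2=1+2=3

Answer: 1 4 5 0 2 6 7 3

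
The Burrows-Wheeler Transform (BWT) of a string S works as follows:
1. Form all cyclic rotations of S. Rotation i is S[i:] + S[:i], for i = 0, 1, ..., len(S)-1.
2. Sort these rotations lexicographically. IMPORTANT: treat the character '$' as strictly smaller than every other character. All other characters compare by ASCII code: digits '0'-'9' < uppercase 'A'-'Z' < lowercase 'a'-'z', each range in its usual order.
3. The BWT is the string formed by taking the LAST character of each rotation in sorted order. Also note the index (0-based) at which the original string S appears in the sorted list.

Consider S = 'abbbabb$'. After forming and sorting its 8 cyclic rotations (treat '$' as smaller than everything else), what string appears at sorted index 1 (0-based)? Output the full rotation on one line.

Answer: abb$abbb

Derivation:
All 8 rotations (rotation i = S[i:]+S[:i]):
  rot[0] = abbbabb$
  rot[1] = bbbabb$a
  rot[2] = bbabb$ab
  rot[3] = babb$abb
  rot[4] = abb$abbb
  rot[5] = bb$abbba
  rot[6] = b$abbbab
  rot[7] = $abbbabb
Sorted (with $ < everything):
  sorted[0] = $abbbabb
  sorted[1] = abb$abbb
  sorted[2] = abbbabb$
  sorted[3] = b$abbbab
  sorted[4] = babb$abb
  sorted[5] = bb$abbba
  sorted[6] = bbabb$ab
  sorted[7] = bbbabb$a
sorted[1] = abb$abbb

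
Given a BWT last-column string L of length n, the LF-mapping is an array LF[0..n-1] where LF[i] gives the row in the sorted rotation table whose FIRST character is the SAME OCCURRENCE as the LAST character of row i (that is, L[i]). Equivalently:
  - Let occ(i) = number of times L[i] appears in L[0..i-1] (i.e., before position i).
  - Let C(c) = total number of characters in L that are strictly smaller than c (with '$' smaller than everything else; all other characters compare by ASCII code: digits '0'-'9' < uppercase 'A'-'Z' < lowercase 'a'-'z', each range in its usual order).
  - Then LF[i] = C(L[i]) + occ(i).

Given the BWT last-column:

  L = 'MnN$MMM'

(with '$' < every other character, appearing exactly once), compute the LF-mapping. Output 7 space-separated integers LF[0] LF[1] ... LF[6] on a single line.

Answer: 1 6 5 0 2 3 4

Derivation:
Char counts: '$':1, 'M':4, 'N':1, 'n':1
C (first-col start): C('$')=0, C('M')=1, C('N')=5, C('n')=6
L[0]='M': occ=0, LF[0]=C('M')+0=1+0=1
L[1]='n': occ=0, LF[1]=C('n')+0=6+0=6
L[2]='N': occ=0, LF[2]=C('N')+0=5+0=5
L[3]='$': occ=0, LF[3]=C('$')+0=0+0=0
L[4]='M': occ=1, LF[4]=C('M')+1=1+1=2
L[5]='M': occ=2, LF[5]=C('M')+2=1+2=3
L[6]='M': occ=3, LF[6]=C('M')+3=1+3=4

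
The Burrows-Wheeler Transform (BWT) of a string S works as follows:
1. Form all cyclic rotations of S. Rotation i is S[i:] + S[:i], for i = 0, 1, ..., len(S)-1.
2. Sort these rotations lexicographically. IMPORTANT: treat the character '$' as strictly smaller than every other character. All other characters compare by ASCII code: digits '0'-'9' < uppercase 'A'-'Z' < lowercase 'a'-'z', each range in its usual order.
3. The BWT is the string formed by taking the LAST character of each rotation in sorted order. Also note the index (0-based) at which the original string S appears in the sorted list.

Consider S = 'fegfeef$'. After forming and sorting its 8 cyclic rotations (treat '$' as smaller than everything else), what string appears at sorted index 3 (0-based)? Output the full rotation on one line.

Answer: egfeef$f

Derivation:
All 8 rotations (rotation i = S[i:]+S[:i]):
  rot[0] = fegfeef$
  rot[1] = egfeef$f
  rot[2] = gfeef$fe
  rot[3] = feef$feg
  rot[4] = eef$fegf
  rot[5] = ef$fegfe
  rot[6] = f$fegfee
  rot[7] = $fegfeef
Sorted (with $ < everything):
  sorted[0] = $fegfeef
  sorted[1] = eef$fegf
  sorted[2] = ef$fegfe
  sorted[3] = egfeef$f
  sorted[4] = f$fegfee
  sorted[5] = feef$feg
  sorted[6] = fegfeef$
  sorted[7] = gfeef$fe
sorted[3] = egfeef$f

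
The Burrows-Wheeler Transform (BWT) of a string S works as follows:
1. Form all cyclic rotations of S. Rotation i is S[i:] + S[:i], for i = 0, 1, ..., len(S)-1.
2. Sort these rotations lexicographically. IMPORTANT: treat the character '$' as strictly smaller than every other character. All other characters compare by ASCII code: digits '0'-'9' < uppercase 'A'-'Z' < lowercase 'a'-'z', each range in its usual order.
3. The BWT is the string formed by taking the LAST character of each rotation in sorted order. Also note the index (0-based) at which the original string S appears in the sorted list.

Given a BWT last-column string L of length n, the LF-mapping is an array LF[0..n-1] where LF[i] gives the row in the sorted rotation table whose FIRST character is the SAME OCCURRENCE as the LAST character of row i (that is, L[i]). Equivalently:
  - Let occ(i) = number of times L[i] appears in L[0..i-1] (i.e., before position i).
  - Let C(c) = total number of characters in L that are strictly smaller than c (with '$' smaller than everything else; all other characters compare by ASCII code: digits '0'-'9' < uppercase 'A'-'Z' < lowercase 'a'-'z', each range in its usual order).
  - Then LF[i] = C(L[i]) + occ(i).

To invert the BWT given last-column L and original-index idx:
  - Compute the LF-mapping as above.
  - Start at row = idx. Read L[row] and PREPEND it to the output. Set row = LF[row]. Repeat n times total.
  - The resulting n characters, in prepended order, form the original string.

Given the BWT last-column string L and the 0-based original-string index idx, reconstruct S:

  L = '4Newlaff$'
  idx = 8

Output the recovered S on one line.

Answer: waffleN4$

Derivation:
LF mapping: 1 2 4 8 7 3 5 6 0
Walk LF starting at row 8, prepending L[row]:
  step 1: row=8, L[8]='$', prepend. Next row=LF[8]=0
  step 2: row=0, L[0]='4', prepend. Next row=LF[0]=1
  step 3: row=1, L[1]='N', prepend. Next row=LF[1]=2
  step 4: row=2, L[2]='e', prepend. Next row=LF[2]=4
  step 5: row=4, L[4]='l', prepend. Next row=LF[4]=7
  step 6: row=7, L[7]='f', prepend. Next row=LF[7]=6
  step 7: row=6, L[6]='f', prepend. Next row=LF[6]=5
  step 8: row=5, L[5]='a', prepend. Next row=LF[5]=3
  step 9: row=3, L[3]='w', prepend. Next row=LF[3]=8
Reversed output: waffleN4$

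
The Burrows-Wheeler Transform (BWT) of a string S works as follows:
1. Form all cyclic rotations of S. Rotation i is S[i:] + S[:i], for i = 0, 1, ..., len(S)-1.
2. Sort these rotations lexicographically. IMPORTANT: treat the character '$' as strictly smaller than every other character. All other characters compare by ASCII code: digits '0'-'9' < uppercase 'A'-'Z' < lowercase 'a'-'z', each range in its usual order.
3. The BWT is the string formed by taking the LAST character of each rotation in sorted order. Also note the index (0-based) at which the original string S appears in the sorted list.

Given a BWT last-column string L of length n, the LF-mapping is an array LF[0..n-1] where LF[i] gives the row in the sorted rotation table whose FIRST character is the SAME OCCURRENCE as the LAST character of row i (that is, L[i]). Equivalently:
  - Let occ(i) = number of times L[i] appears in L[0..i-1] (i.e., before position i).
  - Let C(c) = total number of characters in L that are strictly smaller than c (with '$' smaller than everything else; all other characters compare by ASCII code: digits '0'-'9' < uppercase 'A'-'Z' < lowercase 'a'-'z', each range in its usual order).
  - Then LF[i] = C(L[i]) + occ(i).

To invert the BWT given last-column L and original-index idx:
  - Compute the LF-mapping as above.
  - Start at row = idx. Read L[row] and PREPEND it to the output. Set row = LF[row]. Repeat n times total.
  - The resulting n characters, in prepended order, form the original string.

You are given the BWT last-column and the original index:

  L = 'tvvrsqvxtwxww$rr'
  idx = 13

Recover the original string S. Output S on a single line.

Answer: wwwvrrxtvqsrxvt$

Derivation:
LF mapping: 6 8 9 2 5 1 10 14 7 11 15 12 13 0 3 4
Walk LF starting at row 13, prepending L[row]:
  step 1: row=13, L[13]='$', prepend. Next row=LF[13]=0
  step 2: row=0, L[0]='t', prepend. Next row=LF[0]=6
  step 3: row=6, L[6]='v', prepend. Next row=LF[6]=10
  step 4: row=10, L[10]='x', prepend. Next row=LF[10]=15
  step 5: row=15, L[15]='r', prepend. Next row=LF[15]=4
  step 6: row=4, L[4]='s', prepend. Next row=LF[4]=5
  step 7: row=5, L[5]='q', prepend. Next row=LF[5]=1
  step 8: row=1, L[1]='v', prepend. Next row=LF[1]=8
  step 9: row=8, L[8]='t', prepend. Next row=LF[8]=7
  step 10: row=7, L[7]='x', prepend. Next row=LF[7]=14
  step 11: row=14, L[14]='r', prepend. Next row=LF[14]=3
  step 12: row=3, L[3]='r', prepend. Next row=LF[3]=2
  step 13: row=2, L[2]='v', prepend. Next row=LF[2]=9
  step 14: row=9, L[9]='w', prepend. Next row=LF[9]=11
  step 15: row=11, L[11]='w', prepend. Next row=LF[11]=12
  step 16: row=12, L[12]='w', prepend. Next row=LF[12]=13
Reversed output: wwwvrrxtvqsrxvt$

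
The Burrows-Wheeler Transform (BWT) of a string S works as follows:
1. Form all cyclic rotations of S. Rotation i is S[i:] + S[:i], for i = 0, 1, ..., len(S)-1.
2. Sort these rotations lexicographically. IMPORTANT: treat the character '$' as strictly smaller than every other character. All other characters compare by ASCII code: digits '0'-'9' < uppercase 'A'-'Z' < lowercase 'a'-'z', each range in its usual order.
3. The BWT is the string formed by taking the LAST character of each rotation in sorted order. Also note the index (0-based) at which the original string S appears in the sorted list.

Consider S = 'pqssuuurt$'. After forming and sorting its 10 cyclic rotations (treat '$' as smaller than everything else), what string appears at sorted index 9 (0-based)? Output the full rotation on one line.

Answer: uuurt$pqss

Derivation:
All 10 rotations (rotation i = S[i:]+S[:i]):
  rot[0] = pqssuuurt$
  rot[1] = qssuuurt$p
  rot[2] = ssuuurt$pq
  rot[3] = suuurt$pqs
  rot[4] = uuurt$pqss
  rot[5] = uurt$pqssu
  rot[6] = urt$pqssuu
  rot[7] = rt$pqssuuu
  rot[8] = t$pqssuuur
  rot[9] = $pqssuuurt
Sorted (with $ < everything):
  sorted[0] = $pqssuuurt
  sorted[1] = pqssuuurt$
  sorted[2] = qssuuurt$p
  sorted[3] = rt$pqssuuu
  sorted[4] = ssuuurt$pq
  sorted[5] = suuurt$pqs
  sorted[6] = t$pqssuuur
  sorted[7] = urt$pqssuu
  sorted[8] = uurt$pqssu
  sorted[9] = uuurt$pqss
sorted[9] = uuurt$pqss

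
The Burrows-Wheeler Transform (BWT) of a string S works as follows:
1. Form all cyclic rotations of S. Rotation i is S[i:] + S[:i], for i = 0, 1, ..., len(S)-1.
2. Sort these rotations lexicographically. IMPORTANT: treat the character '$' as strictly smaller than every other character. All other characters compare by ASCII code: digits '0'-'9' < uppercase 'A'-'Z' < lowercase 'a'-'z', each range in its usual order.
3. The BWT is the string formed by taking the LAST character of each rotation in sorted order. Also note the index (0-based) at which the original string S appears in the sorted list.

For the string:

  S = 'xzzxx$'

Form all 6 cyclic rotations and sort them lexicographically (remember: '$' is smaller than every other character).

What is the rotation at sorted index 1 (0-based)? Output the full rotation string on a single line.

Answer: x$xzzx

Derivation:
All 6 rotations (rotation i = S[i:]+S[:i]):
  rot[0] = xzzxx$
  rot[1] = zzxx$x
  rot[2] = zxx$xz
  rot[3] = xx$xzz
  rot[4] = x$xzzx
  rot[5] = $xzzxx
Sorted (with $ < everything):
  sorted[0] = $xzzxx
  sorted[1] = x$xzzx
  sorted[2] = xx$xzz
  sorted[3] = xzzxx$
  sorted[4] = zxx$xz
  sorted[5] = zzxx$x
sorted[1] = x$xzzx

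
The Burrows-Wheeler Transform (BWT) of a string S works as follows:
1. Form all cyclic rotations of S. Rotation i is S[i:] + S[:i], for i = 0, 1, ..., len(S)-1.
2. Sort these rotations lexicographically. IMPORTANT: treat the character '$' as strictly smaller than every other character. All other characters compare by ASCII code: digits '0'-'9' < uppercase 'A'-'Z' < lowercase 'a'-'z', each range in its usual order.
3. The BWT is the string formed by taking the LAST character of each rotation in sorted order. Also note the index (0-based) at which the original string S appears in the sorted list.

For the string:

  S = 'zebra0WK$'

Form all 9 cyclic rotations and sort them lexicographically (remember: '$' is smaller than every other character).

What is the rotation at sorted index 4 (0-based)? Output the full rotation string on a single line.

Answer: a0WK$zebr

Derivation:
All 9 rotations (rotation i = S[i:]+S[:i]):
  rot[0] = zebra0WK$
  rot[1] = ebra0WK$z
  rot[2] = bra0WK$ze
  rot[3] = ra0WK$zeb
  rot[4] = a0WK$zebr
  rot[5] = 0WK$zebra
  rot[6] = WK$zebra0
  rot[7] = K$zebra0W
  rot[8] = $zebra0WK
Sorted (with $ < everything):
  sorted[0] = $zebra0WK
  sorted[1] = 0WK$zebra
  sorted[2] = K$zebra0W
  sorted[3] = WK$zebra0
  sorted[4] = a0WK$zebr
  sorted[5] = bra0WK$ze
  sorted[6] = ebra0WK$z
  sorted[7] = ra0WK$zeb
  sorted[8] = zebra0WK$
sorted[4] = a0WK$zebr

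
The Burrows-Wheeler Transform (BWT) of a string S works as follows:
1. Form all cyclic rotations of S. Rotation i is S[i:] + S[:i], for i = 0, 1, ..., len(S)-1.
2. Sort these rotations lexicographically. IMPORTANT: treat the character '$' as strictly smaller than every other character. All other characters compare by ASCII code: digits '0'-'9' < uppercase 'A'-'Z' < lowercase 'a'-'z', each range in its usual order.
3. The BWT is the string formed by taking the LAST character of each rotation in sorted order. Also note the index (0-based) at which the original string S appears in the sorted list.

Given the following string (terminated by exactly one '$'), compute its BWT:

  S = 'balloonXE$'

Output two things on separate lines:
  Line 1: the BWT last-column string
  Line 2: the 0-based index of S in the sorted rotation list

Answer: EXnb$alool
4

Derivation:
All 10 rotations (rotation i = S[i:]+S[:i]):
  rot[0] = balloonXE$
  rot[1] = alloonXE$b
  rot[2] = lloonXE$ba
  rot[3] = loonXE$bal
  rot[4] = oonXE$ball
  rot[5] = onXE$ballo
  rot[6] = nXE$balloo
  rot[7] = XE$balloon
  rot[8] = E$balloonX
  rot[9] = $balloonXE
Sorted (with $ < everything):
  sorted[0] = $balloonXE  (last char: 'E')
  sorted[1] = E$balloonX  (last char: 'X')
  sorted[2] = XE$balloon  (last char: 'n')
  sorted[3] = alloonXE$b  (last char: 'b')
  sorted[4] = balloonXE$  (last char: '$')
  sorted[5] = lloonXE$ba  (last char: 'a')
  sorted[6] = loonXE$bal  (last char: 'l')
  sorted[7] = nXE$balloo  (last char: 'o')
  sorted[8] = onXE$ballo  (last char: 'o')
  sorted[9] = oonXE$ball  (last char: 'l')
Last column: EXnb$alool
Original string S is at sorted index 4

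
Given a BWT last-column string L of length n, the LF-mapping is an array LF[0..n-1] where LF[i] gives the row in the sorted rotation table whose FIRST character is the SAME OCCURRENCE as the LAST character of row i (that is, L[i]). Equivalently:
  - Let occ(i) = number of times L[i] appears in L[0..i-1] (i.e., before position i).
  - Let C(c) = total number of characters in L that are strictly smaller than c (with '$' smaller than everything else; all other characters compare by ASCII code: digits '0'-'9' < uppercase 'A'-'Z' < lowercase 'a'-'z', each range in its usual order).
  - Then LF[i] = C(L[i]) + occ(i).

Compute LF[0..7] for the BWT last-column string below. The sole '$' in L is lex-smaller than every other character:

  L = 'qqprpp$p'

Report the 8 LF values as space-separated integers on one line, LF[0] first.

Answer: 5 6 1 7 2 3 0 4

Derivation:
Char counts: '$':1, 'p':4, 'q':2, 'r':1
C (first-col start): C('$')=0, C('p')=1, C('q')=5, C('r')=7
L[0]='q': occ=0, LF[0]=C('q')+0=5+0=5
L[1]='q': occ=1, LF[1]=C('q')+1=5+1=6
L[2]='p': occ=0, LF[2]=C('p')+0=1+0=1
L[3]='r': occ=0, LF[3]=C('r')+0=7+0=7
L[4]='p': occ=1, LF[4]=C('p')+1=1+1=2
L[5]='p': occ=2, LF[5]=C('p')+2=1+2=3
L[6]='$': occ=0, LF[6]=C('$')+0=0+0=0
L[7]='p': occ=3, LF[7]=C('p')+3=1+3=4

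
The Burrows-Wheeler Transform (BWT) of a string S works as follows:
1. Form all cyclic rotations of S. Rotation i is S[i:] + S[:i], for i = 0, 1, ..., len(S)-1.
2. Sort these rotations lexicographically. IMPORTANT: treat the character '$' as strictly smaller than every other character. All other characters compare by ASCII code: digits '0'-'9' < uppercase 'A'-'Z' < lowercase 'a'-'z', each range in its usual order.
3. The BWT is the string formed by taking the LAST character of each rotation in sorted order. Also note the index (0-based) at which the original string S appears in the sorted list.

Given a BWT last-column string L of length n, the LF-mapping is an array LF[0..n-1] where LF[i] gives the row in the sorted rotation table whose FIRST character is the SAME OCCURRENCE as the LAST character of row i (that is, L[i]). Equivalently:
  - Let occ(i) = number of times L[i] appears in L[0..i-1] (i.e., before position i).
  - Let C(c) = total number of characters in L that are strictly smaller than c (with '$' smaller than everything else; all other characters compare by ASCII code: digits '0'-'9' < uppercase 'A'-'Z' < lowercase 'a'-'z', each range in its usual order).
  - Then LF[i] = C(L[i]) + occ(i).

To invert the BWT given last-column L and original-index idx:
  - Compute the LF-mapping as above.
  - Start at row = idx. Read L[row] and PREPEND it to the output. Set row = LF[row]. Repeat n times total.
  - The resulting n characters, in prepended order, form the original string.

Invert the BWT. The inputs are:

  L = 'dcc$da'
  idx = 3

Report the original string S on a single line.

Answer: ccadd$

Derivation:
LF mapping: 4 2 3 0 5 1
Walk LF starting at row 3, prepending L[row]:
  step 1: row=3, L[3]='$', prepend. Next row=LF[3]=0
  step 2: row=0, L[0]='d', prepend. Next row=LF[0]=4
  step 3: row=4, L[4]='d', prepend. Next row=LF[4]=5
  step 4: row=5, L[5]='a', prepend. Next row=LF[5]=1
  step 5: row=1, L[1]='c', prepend. Next row=LF[1]=2
  step 6: row=2, L[2]='c', prepend. Next row=LF[2]=3
Reversed output: ccadd$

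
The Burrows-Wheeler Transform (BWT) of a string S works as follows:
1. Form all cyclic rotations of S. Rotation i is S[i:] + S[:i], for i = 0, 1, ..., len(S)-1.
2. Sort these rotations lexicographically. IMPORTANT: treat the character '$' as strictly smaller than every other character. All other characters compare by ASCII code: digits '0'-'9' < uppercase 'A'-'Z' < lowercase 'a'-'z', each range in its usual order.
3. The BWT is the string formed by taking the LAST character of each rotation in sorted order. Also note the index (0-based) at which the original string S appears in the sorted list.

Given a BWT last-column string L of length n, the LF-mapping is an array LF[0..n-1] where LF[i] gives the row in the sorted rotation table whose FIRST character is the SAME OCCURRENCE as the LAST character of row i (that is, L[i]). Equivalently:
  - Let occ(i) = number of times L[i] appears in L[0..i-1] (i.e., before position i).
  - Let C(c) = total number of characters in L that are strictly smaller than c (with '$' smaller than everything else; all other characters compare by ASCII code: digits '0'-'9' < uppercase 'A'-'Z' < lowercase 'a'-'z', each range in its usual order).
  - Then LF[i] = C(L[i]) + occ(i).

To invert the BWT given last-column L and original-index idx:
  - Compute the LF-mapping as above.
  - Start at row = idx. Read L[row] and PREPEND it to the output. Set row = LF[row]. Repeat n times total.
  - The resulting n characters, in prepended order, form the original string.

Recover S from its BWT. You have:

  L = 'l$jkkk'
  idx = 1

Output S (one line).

LF mapping: 5 0 1 2 3 4
Walk LF starting at row 1, prepending L[row]:
  step 1: row=1, L[1]='$', prepend. Next row=LF[1]=0
  step 2: row=0, L[0]='l', prepend. Next row=LF[0]=5
  step 3: row=5, L[5]='k', prepend. Next row=LF[5]=4
  step 4: row=4, L[4]='k', prepend. Next row=LF[4]=3
  step 5: row=3, L[3]='k', prepend. Next row=LF[3]=2
  step 6: row=2, L[2]='j', prepend. Next row=LF[2]=1
Reversed output: jkkkl$

Answer: jkkkl$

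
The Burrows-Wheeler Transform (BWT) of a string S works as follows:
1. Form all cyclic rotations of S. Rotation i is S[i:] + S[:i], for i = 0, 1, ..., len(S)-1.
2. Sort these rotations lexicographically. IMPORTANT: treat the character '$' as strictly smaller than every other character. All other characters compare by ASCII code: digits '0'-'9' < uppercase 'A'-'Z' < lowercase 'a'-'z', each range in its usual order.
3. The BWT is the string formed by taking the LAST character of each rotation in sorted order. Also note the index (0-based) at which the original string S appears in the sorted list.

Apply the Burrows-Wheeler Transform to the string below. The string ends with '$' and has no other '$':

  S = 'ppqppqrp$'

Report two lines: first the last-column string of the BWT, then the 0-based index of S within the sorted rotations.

Answer: pr$qppppq
2

Derivation:
All 9 rotations (rotation i = S[i:]+S[:i]):
  rot[0] = ppqppqrp$
  rot[1] = pqppqrp$p
  rot[2] = qppqrp$pp
  rot[3] = ppqrp$ppq
  rot[4] = pqrp$ppqp
  rot[5] = qrp$ppqpp
  rot[6] = rp$ppqppq
  rot[7] = p$ppqppqr
  rot[8] = $ppqppqrp
Sorted (with $ < everything):
  sorted[0] = $ppqppqrp  (last char: 'p')
  sorted[1] = p$ppqppqr  (last char: 'r')
  sorted[2] = ppqppqrp$  (last char: '$')
  sorted[3] = ppqrp$ppq  (last char: 'q')
  sorted[4] = pqppqrp$p  (last char: 'p')
  sorted[5] = pqrp$ppqp  (last char: 'p')
  sorted[6] = qppqrp$pp  (last char: 'p')
  sorted[7] = qrp$ppqpp  (last char: 'p')
  sorted[8] = rp$ppqppq  (last char: 'q')
Last column: pr$qppppq
Original string S is at sorted index 2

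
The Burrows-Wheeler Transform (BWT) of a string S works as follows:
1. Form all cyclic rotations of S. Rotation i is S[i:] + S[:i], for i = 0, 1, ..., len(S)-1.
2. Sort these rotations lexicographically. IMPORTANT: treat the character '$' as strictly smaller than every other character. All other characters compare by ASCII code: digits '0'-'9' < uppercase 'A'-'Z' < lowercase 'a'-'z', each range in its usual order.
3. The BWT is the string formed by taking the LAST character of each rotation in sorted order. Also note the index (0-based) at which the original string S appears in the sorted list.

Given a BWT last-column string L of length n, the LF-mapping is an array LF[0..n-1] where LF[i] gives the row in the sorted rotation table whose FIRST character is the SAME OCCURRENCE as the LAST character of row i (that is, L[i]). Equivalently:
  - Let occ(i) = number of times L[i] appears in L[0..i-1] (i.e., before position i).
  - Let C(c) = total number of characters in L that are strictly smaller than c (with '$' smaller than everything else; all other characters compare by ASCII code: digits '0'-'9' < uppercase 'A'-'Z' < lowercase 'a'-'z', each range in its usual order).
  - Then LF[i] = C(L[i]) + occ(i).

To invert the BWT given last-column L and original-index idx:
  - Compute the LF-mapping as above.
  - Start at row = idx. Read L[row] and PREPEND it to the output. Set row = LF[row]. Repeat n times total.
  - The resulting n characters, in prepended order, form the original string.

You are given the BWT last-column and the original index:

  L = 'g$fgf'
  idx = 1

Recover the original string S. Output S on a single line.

LF mapping: 3 0 1 4 2
Walk LF starting at row 1, prepending L[row]:
  step 1: row=1, L[1]='$', prepend. Next row=LF[1]=0
  step 2: row=0, L[0]='g', prepend. Next row=LF[0]=3
  step 3: row=3, L[3]='g', prepend. Next row=LF[3]=4
  step 4: row=4, L[4]='f', prepend. Next row=LF[4]=2
  step 5: row=2, L[2]='f', prepend. Next row=LF[2]=1
Reversed output: ffgg$

Answer: ffgg$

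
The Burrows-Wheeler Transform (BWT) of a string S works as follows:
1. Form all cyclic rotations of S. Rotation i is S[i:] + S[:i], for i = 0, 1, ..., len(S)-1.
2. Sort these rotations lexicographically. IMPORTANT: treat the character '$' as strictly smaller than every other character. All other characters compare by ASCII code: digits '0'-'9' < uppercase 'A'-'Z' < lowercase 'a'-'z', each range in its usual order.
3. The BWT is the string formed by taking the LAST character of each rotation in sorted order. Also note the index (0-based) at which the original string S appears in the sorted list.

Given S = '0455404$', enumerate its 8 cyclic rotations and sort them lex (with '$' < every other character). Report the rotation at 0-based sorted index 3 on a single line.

All 8 rotations (rotation i = S[i:]+S[:i]):
  rot[0] = 0455404$
  rot[1] = 455404$0
  rot[2] = 55404$04
  rot[3] = 5404$045
  rot[4] = 404$0455
  rot[5] = 04$04554
  rot[6] = 4$045540
  rot[7] = $0455404
Sorted (with $ < everything):
  sorted[0] = $0455404
  sorted[1] = 04$04554
  sorted[2] = 0455404$
  sorted[3] = 4$045540
  sorted[4] = 404$0455
  sorted[5] = 455404$0
  sorted[6] = 5404$045
  sorted[7] = 55404$04
sorted[3] = 4$045540

Answer: 4$045540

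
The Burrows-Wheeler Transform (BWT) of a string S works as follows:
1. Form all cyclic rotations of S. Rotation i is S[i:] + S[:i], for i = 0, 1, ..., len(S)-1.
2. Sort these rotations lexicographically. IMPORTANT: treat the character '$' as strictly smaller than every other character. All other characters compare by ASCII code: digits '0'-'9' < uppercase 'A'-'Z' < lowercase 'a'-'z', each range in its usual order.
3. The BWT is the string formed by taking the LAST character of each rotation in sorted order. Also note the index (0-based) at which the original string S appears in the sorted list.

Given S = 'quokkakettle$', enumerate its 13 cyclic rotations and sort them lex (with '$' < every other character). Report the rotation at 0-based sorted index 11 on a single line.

All 13 rotations (rotation i = S[i:]+S[:i]):
  rot[0] = quokkakettle$
  rot[1] = uokkakettle$q
  rot[2] = okkakettle$qu
  rot[3] = kkakettle$quo
  rot[4] = kakettle$quok
  rot[5] = akettle$quokk
  rot[6] = kettle$quokka
  rot[7] = ettle$quokkak
  rot[8] = ttle$quokkake
  rot[9] = tle$quokkaket
  rot[10] = le$quokkakett
  rot[11] = e$quokkakettl
  rot[12] = $quokkakettle
Sorted (with $ < everything):
  sorted[0] = $quokkakettle
  sorted[1] = akettle$quokk
  sorted[2] = e$quokkakettl
  sorted[3] = ettle$quokkak
  sorted[4] = kakettle$quok
  sorted[5] = kettle$quokka
  sorted[6] = kkakettle$quo
  sorted[7] = le$quokkakett
  sorted[8] = okkakettle$qu
  sorted[9] = quokkakettle$
  sorted[10] = tle$quokkaket
  sorted[11] = ttle$quokkake
  sorted[12] = uokkakettle$q
sorted[11] = ttle$quokkake

Answer: ttle$quokkake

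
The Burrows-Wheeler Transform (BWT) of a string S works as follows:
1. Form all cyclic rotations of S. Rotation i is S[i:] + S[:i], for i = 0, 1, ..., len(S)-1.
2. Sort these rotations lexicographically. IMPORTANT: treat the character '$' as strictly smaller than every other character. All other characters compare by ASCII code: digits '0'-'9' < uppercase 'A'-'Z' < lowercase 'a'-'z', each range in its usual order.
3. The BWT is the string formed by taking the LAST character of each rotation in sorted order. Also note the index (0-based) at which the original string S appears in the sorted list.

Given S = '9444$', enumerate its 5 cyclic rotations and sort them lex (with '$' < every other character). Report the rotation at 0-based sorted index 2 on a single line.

All 5 rotations (rotation i = S[i:]+S[:i]):
  rot[0] = 9444$
  rot[1] = 444$9
  rot[2] = 44$94
  rot[3] = 4$944
  rot[4] = $9444
Sorted (with $ < everything):
  sorted[0] = $9444
  sorted[1] = 4$944
  sorted[2] = 44$94
  sorted[3] = 444$9
  sorted[4] = 9444$
sorted[2] = 44$94

Answer: 44$94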